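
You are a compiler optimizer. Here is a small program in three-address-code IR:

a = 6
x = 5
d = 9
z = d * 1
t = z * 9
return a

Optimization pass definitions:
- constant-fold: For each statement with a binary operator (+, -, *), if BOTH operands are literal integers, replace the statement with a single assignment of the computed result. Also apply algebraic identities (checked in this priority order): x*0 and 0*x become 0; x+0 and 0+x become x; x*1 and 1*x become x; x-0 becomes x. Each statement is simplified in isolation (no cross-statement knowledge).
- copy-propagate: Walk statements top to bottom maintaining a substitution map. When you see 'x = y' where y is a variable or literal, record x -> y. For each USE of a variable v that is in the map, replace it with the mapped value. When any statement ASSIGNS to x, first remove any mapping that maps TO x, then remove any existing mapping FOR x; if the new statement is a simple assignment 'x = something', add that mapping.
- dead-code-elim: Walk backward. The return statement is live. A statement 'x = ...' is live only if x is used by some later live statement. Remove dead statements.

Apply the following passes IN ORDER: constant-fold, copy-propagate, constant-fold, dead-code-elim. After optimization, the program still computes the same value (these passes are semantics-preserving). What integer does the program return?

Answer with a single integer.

Initial IR:
  a = 6
  x = 5
  d = 9
  z = d * 1
  t = z * 9
  return a
After constant-fold (6 stmts):
  a = 6
  x = 5
  d = 9
  z = d
  t = z * 9
  return a
After copy-propagate (6 stmts):
  a = 6
  x = 5
  d = 9
  z = 9
  t = 9 * 9
  return 6
After constant-fold (6 stmts):
  a = 6
  x = 5
  d = 9
  z = 9
  t = 81
  return 6
After dead-code-elim (1 stmts):
  return 6
Evaluate:
  a = 6  =>  a = 6
  x = 5  =>  x = 5
  d = 9  =>  d = 9
  z = d * 1  =>  z = 9
  t = z * 9  =>  t = 81
  return a = 6

Answer: 6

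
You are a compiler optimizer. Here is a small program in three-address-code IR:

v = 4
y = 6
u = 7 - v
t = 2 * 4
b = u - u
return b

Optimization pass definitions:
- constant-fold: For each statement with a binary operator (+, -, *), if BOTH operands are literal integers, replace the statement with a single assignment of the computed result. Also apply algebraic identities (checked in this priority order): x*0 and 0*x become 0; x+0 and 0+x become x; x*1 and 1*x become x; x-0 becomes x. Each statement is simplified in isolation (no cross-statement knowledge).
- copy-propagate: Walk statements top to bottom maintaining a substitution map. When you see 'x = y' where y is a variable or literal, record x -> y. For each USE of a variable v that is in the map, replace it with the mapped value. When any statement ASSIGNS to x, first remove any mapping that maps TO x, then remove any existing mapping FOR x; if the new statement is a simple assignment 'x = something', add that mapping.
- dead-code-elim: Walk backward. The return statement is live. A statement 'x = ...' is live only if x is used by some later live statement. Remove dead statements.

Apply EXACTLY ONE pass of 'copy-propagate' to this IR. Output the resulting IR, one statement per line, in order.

Applying copy-propagate statement-by-statement:
  [1] v = 4  (unchanged)
  [2] y = 6  (unchanged)
  [3] u = 7 - v  -> u = 7 - 4
  [4] t = 2 * 4  (unchanged)
  [5] b = u - u  (unchanged)
  [6] return b  (unchanged)
Result (6 stmts):
  v = 4
  y = 6
  u = 7 - 4
  t = 2 * 4
  b = u - u
  return b

Answer: v = 4
y = 6
u = 7 - 4
t = 2 * 4
b = u - u
return b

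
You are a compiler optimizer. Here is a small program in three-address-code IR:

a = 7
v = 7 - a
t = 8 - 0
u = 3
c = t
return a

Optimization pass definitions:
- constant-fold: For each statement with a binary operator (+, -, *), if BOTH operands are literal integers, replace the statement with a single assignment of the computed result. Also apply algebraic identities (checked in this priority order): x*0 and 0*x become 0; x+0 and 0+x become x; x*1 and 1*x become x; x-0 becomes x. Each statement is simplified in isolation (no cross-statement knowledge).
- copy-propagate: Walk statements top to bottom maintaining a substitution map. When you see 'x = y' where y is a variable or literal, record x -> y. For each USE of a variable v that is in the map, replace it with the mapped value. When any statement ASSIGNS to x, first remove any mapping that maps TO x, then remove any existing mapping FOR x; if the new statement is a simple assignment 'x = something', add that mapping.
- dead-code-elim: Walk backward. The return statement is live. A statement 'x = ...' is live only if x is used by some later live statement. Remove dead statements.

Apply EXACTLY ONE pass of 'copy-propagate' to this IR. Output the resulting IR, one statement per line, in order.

Answer: a = 7
v = 7 - 7
t = 8 - 0
u = 3
c = t
return 7

Derivation:
Applying copy-propagate statement-by-statement:
  [1] a = 7  (unchanged)
  [2] v = 7 - a  -> v = 7 - 7
  [3] t = 8 - 0  (unchanged)
  [4] u = 3  (unchanged)
  [5] c = t  (unchanged)
  [6] return a  -> return 7
Result (6 stmts):
  a = 7
  v = 7 - 7
  t = 8 - 0
  u = 3
  c = t
  return 7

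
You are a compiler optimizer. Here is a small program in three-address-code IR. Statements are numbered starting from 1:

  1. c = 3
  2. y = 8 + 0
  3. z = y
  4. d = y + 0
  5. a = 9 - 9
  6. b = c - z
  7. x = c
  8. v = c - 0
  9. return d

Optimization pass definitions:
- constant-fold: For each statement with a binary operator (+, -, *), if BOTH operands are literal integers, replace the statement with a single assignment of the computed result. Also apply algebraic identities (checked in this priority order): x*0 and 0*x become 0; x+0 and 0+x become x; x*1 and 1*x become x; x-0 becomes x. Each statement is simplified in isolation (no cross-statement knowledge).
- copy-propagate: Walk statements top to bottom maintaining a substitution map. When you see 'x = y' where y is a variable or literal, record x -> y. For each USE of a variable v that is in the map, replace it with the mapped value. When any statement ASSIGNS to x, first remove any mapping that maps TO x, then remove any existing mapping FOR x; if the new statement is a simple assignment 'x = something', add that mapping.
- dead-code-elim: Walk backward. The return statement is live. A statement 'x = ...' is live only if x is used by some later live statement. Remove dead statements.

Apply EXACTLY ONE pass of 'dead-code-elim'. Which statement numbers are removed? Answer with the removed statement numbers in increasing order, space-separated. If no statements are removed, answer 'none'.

Backward liveness scan:
Stmt 1 'c = 3': DEAD (c not in live set [])
Stmt 2 'y = 8 + 0': KEEP (y is live); live-in = []
Stmt 3 'z = y': DEAD (z not in live set ['y'])
Stmt 4 'd = y + 0': KEEP (d is live); live-in = ['y']
Stmt 5 'a = 9 - 9': DEAD (a not in live set ['d'])
Stmt 6 'b = c - z': DEAD (b not in live set ['d'])
Stmt 7 'x = c': DEAD (x not in live set ['d'])
Stmt 8 'v = c - 0': DEAD (v not in live set ['d'])
Stmt 9 'return d': KEEP (return); live-in = ['d']
Removed statement numbers: [1, 3, 5, 6, 7, 8]
Surviving IR:
  y = 8 + 0
  d = y + 0
  return d

Answer: 1 3 5 6 7 8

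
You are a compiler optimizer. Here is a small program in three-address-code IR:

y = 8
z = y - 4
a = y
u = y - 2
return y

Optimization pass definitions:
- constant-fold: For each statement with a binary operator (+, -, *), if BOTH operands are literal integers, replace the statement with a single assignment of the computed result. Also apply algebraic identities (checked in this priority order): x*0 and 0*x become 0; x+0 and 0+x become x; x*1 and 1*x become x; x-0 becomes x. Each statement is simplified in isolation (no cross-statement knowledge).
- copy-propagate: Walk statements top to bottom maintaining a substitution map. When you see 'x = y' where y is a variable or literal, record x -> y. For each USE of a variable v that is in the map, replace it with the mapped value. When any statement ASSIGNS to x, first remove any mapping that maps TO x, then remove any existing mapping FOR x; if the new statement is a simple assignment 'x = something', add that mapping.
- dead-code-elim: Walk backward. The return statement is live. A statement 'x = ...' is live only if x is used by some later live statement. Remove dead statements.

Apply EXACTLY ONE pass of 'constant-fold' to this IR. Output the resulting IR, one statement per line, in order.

Applying constant-fold statement-by-statement:
  [1] y = 8  (unchanged)
  [2] z = y - 4  (unchanged)
  [3] a = y  (unchanged)
  [4] u = y - 2  (unchanged)
  [5] return y  (unchanged)
Result (5 stmts):
  y = 8
  z = y - 4
  a = y
  u = y - 2
  return y

Answer: y = 8
z = y - 4
a = y
u = y - 2
return y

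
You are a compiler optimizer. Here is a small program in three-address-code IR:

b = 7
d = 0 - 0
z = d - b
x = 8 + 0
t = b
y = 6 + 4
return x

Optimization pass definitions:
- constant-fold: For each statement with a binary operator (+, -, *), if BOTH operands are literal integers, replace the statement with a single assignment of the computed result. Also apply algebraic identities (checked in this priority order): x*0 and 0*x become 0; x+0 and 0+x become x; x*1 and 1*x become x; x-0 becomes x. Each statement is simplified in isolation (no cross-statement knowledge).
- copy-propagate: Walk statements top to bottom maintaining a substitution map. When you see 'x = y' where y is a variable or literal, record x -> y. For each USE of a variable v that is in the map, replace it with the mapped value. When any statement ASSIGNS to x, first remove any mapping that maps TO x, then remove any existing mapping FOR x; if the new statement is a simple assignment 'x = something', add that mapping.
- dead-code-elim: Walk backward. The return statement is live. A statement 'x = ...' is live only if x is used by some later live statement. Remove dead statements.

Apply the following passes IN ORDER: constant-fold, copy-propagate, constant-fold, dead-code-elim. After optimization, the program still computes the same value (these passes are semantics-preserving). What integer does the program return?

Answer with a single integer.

Initial IR:
  b = 7
  d = 0 - 0
  z = d - b
  x = 8 + 0
  t = b
  y = 6 + 4
  return x
After constant-fold (7 stmts):
  b = 7
  d = 0
  z = d - b
  x = 8
  t = b
  y = 10
  return x
After copy-propagate (7 stmts):
  b = 7
  d = 0
  z = 0 - 7
  x = 8
  t = 7
  y = 10
  return 8
After constant-fold (7 stmts):
  b = 7
  d = 0
  z = -7
  x = 8
  t = 7
  y = 10
  return 8
After dead-code-elim (1 stmts):
  return 8
Evaluate:
  b = 7  =>  b = 7
  d = 0 - 0  =>  d = 0
  z = d - b  =>  z = -7
  x = 8 + 0  =>  x = 8
  t = b  =>  t = 7
  y = 6 + 4  =>  y = 10
  return x = 8

Answer: 8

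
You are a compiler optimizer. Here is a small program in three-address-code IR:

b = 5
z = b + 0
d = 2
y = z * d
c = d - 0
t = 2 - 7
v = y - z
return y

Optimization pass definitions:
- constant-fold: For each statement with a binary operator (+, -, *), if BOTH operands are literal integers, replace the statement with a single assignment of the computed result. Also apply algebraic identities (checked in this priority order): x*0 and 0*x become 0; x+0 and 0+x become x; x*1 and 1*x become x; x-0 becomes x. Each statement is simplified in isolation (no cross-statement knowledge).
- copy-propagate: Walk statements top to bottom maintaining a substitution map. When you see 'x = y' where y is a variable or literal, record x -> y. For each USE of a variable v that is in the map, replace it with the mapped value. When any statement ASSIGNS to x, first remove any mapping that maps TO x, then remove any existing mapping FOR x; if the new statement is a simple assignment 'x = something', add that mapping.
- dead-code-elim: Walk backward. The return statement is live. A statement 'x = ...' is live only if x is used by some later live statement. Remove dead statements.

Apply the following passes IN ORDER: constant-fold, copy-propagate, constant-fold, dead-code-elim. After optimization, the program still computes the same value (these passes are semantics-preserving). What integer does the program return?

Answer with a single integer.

Answer: 10

Derivation:
Initial IR:
  b = 5
  z = b + 0
  d = 2
  y = z * d
  c = d - 0
  t = 2 - 7
  v = y - z
  return y
After constant-fold (8 stmts):
  b = 5
  z = b
  d = 2
  y = z * d
  c = d
  t = -5
  v = y - z
  return y
After copy-propagate (8 stmts):
  b = 5
  z = 5
  d = 2
  y = 5 * 2
  c = 2
  t = -5
  v = y - 5
  return y
After constant-fold (8 stmts):
  b = 5
  z = 5
  d = 2
  y = 10
  c = 2
  t = -5
  v = y - 5
  return y
After dead-code-elim (2 stmts):
  y = 10
  return y
Evaluate:
  b = 5  =>  b = 5
  z = b + 0  =>  z = 5
  d = 2  =>  d = 2
  y = z * d  =>  y = 10
  c = d - 0  =>  c = 2
  t = 2 - 7  =>  t = -5
  v = y - z  =>  v = 5
  return y = 10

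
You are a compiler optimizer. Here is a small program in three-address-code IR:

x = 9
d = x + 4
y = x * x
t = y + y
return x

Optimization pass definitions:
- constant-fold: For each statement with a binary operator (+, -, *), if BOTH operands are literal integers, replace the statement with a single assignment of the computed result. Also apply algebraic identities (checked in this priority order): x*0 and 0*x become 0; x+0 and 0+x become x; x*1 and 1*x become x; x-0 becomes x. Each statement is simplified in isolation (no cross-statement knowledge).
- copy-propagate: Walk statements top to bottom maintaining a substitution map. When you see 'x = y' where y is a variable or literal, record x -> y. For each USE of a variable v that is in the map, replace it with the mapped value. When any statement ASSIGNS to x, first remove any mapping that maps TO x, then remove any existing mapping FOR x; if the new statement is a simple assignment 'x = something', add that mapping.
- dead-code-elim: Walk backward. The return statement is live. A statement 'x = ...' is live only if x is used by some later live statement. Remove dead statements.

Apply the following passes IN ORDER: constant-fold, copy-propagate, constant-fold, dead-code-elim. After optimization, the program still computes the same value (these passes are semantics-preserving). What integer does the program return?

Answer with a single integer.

Initial IR:
  x = 9
  d = x + 4
  y = x * x
  t = y + y
  return x
After constant-fold (5 stmts):
  x = 9
  d = x + 4
  y = x * x
  t = y + y
  return x
After copy-propagate (5 stmts):
  x = 9
  d = 9 + 4
  y = 9 * 9
  t = y + y
  return 9
After constant-fold (5 stmts):
  x = 9
  d = 13
  y = 81
  t = y + y
  return 9
After dead-code-elim (1 stmts):
  return 9
Evaluate:
  x = 9  =>  x = 9
  d = x + 4  =>  d = 13
  y = x * x  =>  y = 81
  t = y + y  =>  t = 162
  return x = 9

Answer: 9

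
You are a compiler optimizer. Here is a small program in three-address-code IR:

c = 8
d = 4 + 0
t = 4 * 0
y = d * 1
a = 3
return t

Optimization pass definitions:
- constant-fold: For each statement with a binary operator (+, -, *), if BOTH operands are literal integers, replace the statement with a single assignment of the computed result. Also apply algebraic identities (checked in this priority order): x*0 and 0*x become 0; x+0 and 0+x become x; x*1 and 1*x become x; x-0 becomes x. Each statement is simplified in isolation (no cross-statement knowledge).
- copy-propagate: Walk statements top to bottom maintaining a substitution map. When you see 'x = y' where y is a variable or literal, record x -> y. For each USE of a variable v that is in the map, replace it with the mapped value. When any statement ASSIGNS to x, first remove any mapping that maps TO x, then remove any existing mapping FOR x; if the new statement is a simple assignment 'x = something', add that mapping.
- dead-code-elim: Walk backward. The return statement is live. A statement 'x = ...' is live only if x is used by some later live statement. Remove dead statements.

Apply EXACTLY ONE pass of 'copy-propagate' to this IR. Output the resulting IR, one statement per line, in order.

Answer: c = 8
d = 4 + 0
t = 4 * 0
y = d * 1
a = 3
return t

Derivation:
Applying copy-propagate statement-by-statement:
  [1] c = 8  (unchanged)
  [2] d = 4 + 0  (unchanged)
  [3] t = 4 * 0  (unchanged)
  [4] y = d * 1  (unchanged)
  [5] a = 3  (unchanged)
  [6] return t  (unchanged)
Result (6 stmts):
  c = 8
  d = 4 + 0
  t = 4 * 0
  y = d * 1
  a = 3
  return t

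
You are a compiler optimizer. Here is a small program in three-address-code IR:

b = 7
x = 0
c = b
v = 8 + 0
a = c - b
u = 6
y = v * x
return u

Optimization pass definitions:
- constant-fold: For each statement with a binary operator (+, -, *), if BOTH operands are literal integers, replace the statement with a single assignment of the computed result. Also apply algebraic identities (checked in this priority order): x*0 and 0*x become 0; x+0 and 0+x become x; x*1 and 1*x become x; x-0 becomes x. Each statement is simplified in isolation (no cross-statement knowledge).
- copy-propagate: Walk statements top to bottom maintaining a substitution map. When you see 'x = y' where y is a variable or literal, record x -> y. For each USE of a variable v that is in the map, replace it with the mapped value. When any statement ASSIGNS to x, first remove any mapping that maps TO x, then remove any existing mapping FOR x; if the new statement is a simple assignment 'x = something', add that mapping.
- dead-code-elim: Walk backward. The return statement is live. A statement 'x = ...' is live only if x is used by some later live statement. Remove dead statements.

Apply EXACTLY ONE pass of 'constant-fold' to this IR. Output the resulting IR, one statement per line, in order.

Answer: b = 7
x = 0
c = b
v = 8
a = c - b
u = 6
y = v * x
return u

Derivation:
Applying constant-fold statement-by-statement:
  [1] b = 7  (unchanged)
  [2] x = 0  (unchanged)
  [3] c = b  (unchanged)
  [4] v = 8 + 0  -> v = 8
  [5] a = c - b  (unchanged)
  [6] u = 6  (unchanged)
  [7] y = v * x  (unchanged)
  [8] return u  (unchanged)
Result (8 stmts):
  b = 7
  x = 0
  c = b
  v = 8
  a = c - b
  u = 6
  y = v * x
  return u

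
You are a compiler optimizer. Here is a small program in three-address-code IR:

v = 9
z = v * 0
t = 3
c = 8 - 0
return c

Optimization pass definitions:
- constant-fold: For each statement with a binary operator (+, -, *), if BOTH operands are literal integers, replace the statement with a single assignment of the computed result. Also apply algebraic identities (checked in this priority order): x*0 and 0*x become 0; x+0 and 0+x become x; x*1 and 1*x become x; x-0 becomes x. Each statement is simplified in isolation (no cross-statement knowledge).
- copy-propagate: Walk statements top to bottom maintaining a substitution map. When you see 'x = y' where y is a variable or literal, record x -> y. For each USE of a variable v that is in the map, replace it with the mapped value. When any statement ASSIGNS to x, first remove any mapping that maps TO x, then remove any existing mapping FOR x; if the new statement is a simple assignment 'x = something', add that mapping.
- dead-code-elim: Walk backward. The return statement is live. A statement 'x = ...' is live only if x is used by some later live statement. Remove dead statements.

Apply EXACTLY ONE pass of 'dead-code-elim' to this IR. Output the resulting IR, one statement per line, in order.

Applying dead-code-elim statement-by-statement:
  [5] return c  -> KEEP (return); live=['c']
  [4] c = 8 - 0  -> KEEP; live=[]
  [3] t = 3  -> DEAD (t not live)
  [2] z = v * 0  -> DEAD (z not live)
  [1] v = 9  -> DEAD (v not live)
Result (2 stmts):
  c = 8 - 0
  return c

Answer: c = 8 - 0
return c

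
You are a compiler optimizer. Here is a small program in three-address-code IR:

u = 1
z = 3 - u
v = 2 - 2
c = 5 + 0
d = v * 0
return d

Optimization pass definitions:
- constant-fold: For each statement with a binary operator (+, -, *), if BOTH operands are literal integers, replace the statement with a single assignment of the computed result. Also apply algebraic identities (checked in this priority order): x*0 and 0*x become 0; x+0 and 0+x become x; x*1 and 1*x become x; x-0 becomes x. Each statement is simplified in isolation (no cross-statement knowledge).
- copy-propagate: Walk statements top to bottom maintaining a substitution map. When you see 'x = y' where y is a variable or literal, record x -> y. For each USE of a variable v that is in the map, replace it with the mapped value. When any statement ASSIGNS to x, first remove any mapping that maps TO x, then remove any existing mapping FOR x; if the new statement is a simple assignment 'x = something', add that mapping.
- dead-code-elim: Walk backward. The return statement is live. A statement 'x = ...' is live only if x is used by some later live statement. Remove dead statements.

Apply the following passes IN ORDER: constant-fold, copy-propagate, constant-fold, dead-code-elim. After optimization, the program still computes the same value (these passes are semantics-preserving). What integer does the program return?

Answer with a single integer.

Answer: 0

Derivation:
Initial IR:
  u = 1
  z = 3 - u
  v = 2 - 2
  c = 5 + 0
  d = v * 0
  return d
After constant-fold (6 stmts):
  u = 1
  z = 3 - u
  v = 0
  c = 5
  d = 0
  return d
After copy-propagate (6 stmts):
  u = 1
  z = 3 - 1
  v = 0
  c = 5
  d = 0
  return 0
After constant-fold (6 stmts):
  u = 1
  z = 2
  v = 0
  c = 5
  d = 0
  return 0
After dead-code-elim (1 stmts):
  return 0
Evaluate:
  u = 1  =>  u = 1
  z = 3 - u  =>  z = 2
  v = 2 - 2  =>  v = 0
  c = 5 + 0  =>  c = 5
  d = v * 0  =>  d = 0
  return d = 0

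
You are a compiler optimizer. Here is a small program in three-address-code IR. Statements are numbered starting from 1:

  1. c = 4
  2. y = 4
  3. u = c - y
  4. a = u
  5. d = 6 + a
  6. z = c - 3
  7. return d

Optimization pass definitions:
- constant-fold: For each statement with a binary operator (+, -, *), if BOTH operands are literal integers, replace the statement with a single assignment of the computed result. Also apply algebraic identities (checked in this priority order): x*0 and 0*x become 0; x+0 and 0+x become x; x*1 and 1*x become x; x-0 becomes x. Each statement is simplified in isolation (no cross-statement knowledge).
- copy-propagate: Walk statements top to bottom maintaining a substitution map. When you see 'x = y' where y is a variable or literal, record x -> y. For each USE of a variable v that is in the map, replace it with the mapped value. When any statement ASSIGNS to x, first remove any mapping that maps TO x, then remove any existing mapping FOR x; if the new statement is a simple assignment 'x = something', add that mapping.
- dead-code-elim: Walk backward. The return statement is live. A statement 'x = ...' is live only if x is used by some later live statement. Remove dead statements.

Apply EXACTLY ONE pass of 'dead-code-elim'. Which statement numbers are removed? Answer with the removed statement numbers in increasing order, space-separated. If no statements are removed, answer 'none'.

Answer: 6

Derivation:
Backward liveness scan:
Stmt 1 'c = 4': KEEP (c is live); live-in = []
Stmt 2 'y = 4': KEEP (y is live); live-in = ['c']
Stmt 3 'u = c - y': KEEP (u is live); live-in = ['c', 'y']
Stmt 4 'a = u': KEEP (a is live); live-in = ['u']
Stmt 5 'd = 6 + a': KEEP (d is live); live-in = ['a']
Stmt 6 'z = c - 3': DEAD (z not in live set ['d'])
Stmt 7 'return d': KEEP (return); live-in = ['d']
Removed statement numbers: [6]
Surviving IR:
  c = 4
  y = 4
  u = c - y
  a = u
  d = 6 + a
  return d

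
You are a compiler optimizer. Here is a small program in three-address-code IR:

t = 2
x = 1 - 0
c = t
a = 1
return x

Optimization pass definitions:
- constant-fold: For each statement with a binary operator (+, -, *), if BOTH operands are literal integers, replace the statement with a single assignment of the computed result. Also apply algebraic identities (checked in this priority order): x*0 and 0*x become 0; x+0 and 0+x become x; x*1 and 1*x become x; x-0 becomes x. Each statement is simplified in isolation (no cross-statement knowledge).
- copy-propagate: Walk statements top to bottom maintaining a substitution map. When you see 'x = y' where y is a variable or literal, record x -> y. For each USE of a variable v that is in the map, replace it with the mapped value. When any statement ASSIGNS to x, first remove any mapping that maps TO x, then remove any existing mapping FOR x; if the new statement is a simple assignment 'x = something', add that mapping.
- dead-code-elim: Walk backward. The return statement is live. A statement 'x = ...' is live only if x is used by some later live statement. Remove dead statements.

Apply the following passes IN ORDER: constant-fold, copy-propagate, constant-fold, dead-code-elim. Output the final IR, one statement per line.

Answer: return 1

Derivation:
Initial IR:
  t = 2
  x = 1 - 0
  c = t
  a = 1
  return x
After constant-fold (5 stmts):
  t = 2
  x = 1
  c = t
  a = 1
  return x
After copy-propagate (5 stmts):
  t = 2
  x = 1
  c = 2
  a = 1
  return 1
After constant-fold (5 stmts):
  t = 2
  x = 1
  c = 2
  a = 1
  return 1
After dead-code-elim (1 stmts):
  return 1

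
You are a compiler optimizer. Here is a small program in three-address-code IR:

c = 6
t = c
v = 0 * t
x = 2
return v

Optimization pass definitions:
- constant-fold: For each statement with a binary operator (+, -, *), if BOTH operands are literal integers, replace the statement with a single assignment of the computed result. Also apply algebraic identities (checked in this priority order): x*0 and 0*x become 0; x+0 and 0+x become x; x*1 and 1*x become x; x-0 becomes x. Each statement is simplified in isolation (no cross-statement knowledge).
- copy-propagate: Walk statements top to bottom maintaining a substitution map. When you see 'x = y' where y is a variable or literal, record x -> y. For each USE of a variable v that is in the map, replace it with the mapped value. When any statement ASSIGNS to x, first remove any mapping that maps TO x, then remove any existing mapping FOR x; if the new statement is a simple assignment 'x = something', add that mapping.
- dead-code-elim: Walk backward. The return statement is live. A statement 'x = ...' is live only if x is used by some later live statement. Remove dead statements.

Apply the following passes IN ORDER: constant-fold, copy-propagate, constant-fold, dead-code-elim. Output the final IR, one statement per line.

Initial IR:
  c = 6
  t = c
  v = 0 * t
  x = 2
  return v
After constant-fold (5 stmts):
  c = 6
  t = c
  v = 0
  x = 2
  return v
After copy-propagate (5 stmts):
  c = 6
  t = 6
  v = 0
  x = 2
  return 0
After constant-fold (5 stmts):
  c = 6
  t = 6
  v = 0
  x = 2
  return 0
After dead-code-elim (1 stmts):
  return 0

Answer: return 0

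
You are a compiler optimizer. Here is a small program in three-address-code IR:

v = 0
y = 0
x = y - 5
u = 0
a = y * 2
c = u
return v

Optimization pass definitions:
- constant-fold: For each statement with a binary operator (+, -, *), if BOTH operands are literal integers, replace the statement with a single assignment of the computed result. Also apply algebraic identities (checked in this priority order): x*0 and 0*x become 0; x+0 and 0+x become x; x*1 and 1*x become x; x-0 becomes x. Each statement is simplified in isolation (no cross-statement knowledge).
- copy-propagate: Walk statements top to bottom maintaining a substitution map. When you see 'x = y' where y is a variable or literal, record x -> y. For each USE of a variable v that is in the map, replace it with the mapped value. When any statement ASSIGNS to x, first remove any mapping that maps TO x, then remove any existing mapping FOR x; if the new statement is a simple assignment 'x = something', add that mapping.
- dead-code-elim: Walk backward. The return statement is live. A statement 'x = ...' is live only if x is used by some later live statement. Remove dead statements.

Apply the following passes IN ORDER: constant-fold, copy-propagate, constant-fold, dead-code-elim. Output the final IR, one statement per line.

Answer: return 0

Derivation:
Initial IR:
  v = 0
  y = 0
  x = y - 5
  u = 0
  a = y * 2
  c = u
  return v
After constant-fold (7 stmts):
  v = 0
  y = 0
  x = y - 5
  u = 0
  a = y * 2
  c = u
  return v
After copy-propagate (7 stmts):
  v = 0
  y = 0
  x = 0 - 5
  u = 0
  a = 0 * 2
  c = 0
  return 0
After constant-fold (7 stmts):
  v = 0
  y = 0
  x = -5
  u = 0
  a = 0
  c = 0
  return 0
After dead-code-elim (1 stmts):
  return 0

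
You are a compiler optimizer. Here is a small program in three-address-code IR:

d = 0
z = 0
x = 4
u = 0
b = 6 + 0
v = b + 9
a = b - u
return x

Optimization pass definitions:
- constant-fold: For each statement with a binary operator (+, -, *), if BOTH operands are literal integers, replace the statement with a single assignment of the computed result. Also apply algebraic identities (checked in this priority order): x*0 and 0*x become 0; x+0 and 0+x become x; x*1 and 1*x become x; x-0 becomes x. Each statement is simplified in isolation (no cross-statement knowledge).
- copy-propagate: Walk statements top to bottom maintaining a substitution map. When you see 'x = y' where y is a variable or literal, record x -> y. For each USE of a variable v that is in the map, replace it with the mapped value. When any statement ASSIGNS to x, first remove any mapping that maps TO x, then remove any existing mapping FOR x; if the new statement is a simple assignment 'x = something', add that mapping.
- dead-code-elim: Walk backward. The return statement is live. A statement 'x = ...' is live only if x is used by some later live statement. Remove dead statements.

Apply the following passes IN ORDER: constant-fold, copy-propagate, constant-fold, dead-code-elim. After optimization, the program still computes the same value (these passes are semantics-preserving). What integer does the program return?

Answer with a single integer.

Initial IR:
  d = 0
  z = 0
  x = 4
  u = 0
  b = 6 + 0
  v = b + 9
  a = b - u
  return x
After constant-fold (8 stmts):
  d = 0
  z = 0
  x = 4
  u = 0
  b = 6
  v = b + 9
  a = b - u
  return x
After copy-propagate (8 stmts):
  d = 0
  z = 0
  x = 4
  u = 0
  b = 6
  v = 6 + 9
  a = 6 - 0
  return 4
After constant-fold (8 stmts):
  d = 0
  z = 0
  x = 4
  u = 0
  b = 6
  v = 15
  a = 6
  return 4
After dead-code-elim (1 stmts):
  return 4
Evaluate:
  d = 0  =>  d = 0
  z = 0  =>  z = 0
  x = 4  =>  x = 4
  u = 0  =>  u = 0
  b = 6 + 0  =>  b = 6
  v = b + 9  =>  v = 15
  a = b - u  =>  a = 6
  return x = 4

Answer: 4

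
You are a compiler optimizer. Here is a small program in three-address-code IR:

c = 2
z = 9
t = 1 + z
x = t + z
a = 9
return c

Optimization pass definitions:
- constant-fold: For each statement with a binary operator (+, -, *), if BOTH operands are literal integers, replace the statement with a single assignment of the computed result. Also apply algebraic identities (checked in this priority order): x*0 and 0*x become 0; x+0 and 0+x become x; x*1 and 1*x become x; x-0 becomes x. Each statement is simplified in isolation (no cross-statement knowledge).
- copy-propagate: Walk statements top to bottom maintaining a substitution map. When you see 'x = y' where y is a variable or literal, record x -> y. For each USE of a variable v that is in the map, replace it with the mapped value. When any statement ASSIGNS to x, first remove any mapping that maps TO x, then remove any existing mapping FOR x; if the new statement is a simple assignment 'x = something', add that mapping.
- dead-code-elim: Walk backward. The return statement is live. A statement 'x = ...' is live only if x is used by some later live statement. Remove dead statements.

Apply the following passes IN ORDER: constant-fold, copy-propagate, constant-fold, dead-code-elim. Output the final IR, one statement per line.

Initial IR:
  c = 2
  z = 9
  t = 1 + z
  x = t + z
  a = 9
  return c
After constant-fold (6 stmts):
  c = 2
  z = 9
  t = 1 + z
  x = t + z
  a = 9
  return c
After copy-propagate (6 stmts):
  c = 2
  z = 9
  t = 1 + 9
  x = t + 9
  a = 9
  return 2
After constant-fold (6 stmts):
  c = 2
  z = 9
  t = 10
  x = t + 9
  a = 9
  return 2
After dead-code-elim (1 stmts):
  return 2

Answer: return 2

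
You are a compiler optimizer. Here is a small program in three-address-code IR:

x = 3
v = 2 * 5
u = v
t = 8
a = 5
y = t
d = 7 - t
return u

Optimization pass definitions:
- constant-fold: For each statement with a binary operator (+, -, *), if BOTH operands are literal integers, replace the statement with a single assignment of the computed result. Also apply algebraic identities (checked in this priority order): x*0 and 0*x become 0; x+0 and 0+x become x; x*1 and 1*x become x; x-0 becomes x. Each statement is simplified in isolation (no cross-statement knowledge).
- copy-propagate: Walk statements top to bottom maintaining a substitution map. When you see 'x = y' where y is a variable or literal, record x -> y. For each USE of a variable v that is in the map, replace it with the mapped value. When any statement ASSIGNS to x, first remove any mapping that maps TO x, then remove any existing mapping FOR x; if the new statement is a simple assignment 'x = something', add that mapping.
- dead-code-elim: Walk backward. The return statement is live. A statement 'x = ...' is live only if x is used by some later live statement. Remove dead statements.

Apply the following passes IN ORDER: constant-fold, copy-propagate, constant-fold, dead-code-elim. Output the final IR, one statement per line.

Initial IR:
  x = 3
  v = 2 * 5
  u = v
  t = 8
  a = 5
  y = t
  d = 7 - t
  return u
After constant-fold (8 stmts):
  x = 3
  v = 10
  u = v
  t = 8
  a = 5
  y = t
  d = 7 - t
  return u
After copy-propagate (8 stmts):
  x = 3
  v = 10
  u = 10
  t = 8
  a = 5
  y = 8
  d = 7 - 8
  return 10
After constant-fold (8 stmts):
  x = 3
  v = 10
  u = 10
  t = 8
  a = 5
  y = 8
  d = -1
  return 10
After dead-code-elim (1 stmts):
  return 10

Answer: return 10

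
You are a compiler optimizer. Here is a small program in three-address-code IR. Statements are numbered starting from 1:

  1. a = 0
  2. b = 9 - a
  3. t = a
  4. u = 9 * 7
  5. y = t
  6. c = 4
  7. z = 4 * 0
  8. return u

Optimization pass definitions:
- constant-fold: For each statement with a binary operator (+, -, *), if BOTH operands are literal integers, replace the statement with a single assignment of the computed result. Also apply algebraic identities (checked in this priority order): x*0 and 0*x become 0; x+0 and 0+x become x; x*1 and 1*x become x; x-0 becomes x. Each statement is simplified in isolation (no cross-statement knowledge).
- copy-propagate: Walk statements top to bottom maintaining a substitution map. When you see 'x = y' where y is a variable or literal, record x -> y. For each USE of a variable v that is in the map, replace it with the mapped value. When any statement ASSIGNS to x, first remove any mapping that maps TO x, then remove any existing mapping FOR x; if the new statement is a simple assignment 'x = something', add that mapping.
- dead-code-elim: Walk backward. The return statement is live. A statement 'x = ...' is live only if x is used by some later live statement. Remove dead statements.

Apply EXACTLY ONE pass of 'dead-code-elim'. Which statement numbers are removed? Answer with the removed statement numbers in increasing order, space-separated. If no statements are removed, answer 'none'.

Answer: 1 2 3 5 6 7

Derivation:
Backward liveness scan:
Stmt 1 'a = 0': DEAD (a not in live set [])
Stmt 2 'b = 9 - a': DEAD (b not in live set [])
Stmt 3 't = a': DEAD (t not in live set [])
Stmt 4 'u = 9 * 7': KEEP (u is live); live-in = []
Stmt 5 'y = t': DEAD (y not in live set ['u'])
Stmt 6 'c = 4': DEAD (c not in live set ['u'])
Stmt 7 'z = 4 * 0': DEAD (z not in live set ['u'])
Stmt 8 'return u': KEEP (return); live-in = ['u']
Removed statement numbers: [1, 2, 3, 5, 6, 7]
Surviving IR:
  u = 9 * 7
  return u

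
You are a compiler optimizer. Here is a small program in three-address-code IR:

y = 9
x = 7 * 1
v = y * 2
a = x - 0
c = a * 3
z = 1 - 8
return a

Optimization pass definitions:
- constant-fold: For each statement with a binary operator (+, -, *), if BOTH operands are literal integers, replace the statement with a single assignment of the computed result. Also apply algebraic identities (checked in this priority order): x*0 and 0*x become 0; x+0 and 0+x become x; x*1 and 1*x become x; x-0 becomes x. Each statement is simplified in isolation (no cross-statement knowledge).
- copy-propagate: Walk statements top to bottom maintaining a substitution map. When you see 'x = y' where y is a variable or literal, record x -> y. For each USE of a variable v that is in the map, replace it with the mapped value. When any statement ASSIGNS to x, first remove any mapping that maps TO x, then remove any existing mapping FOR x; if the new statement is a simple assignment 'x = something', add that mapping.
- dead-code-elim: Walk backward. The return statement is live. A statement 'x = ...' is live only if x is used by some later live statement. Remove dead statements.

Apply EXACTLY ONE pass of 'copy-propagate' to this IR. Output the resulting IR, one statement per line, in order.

Applying copy-propagate statement-by-statement:
  [1] y = 9  (unchanged)
  [2] x = 7 * 1  (unchanged)
  [3] v = y * 2  -> v = 9 * 2
  [4] a = x - 0  (unchanged)
  [5] c = a * 3  (unchanged)
  [6] z = 1 - 8  (unchanged)
  [7] return a  (unchanged)
Result (7 stmts):
  y = 9
  x = 7 * 1
  v = 9 * 2
  a = x - 0
  c = a * 3
  z = 1 - 8
  return a

Answer: y = 9
x = 7 * 1
v = 9 * 2
a = x - 0
c = a * 3
z = 1 - 8
return a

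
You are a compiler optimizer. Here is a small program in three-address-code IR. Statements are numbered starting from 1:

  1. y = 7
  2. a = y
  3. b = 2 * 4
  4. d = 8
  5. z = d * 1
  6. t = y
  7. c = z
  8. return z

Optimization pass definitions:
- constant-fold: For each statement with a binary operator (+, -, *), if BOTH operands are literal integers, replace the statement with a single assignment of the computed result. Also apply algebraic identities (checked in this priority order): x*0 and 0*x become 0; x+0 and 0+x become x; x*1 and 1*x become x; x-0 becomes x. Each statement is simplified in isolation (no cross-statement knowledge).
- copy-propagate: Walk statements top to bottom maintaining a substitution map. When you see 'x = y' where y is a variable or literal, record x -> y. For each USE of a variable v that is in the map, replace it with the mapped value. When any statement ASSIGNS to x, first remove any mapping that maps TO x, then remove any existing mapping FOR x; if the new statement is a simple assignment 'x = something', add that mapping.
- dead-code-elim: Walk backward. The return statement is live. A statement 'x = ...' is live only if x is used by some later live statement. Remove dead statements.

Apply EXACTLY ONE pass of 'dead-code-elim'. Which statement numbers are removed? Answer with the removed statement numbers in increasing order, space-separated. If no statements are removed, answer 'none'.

Backward liveness scan:
Stmt 1 'y = 7': DEAD (y not in live set [])
Stmt 2 'a = y': DEAD (a not in live set [])
Stmt 3 'b = 2 * 4': DEAD (b not in live set [])
Stmt 4 'd = 8': KEEP (d is live); live-in = []
Stmt 5 'z = d * 1': KEEP (z is live); live-in = ['d']
Stmt 6 't = y': DEAD (t not in live set ['z'])
Stmt 7 'c = z': DEAD (c not in live set ['z'])
Stmt 8 'return z': KEEP (return); live-in = ['z']
Removed statement numbers: [1, 2, 3, 6, 7]
Surviving IR:
  d = 8
  z = d * 1
  return z

Answer: 1 2 3 6 7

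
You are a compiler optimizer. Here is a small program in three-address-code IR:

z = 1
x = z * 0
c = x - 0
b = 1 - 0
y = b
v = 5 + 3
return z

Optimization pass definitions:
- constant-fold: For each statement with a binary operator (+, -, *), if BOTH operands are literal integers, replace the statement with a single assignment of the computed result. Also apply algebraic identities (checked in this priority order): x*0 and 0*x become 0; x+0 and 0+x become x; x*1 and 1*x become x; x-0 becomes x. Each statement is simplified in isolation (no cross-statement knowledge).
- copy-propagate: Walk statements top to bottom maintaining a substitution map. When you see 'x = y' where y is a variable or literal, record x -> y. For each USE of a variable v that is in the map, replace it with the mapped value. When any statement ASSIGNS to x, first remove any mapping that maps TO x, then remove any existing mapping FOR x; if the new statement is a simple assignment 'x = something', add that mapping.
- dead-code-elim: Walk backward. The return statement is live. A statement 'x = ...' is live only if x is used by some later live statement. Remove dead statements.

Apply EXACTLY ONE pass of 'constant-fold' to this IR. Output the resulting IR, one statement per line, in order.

Answer: z = 1
x = 0
c = x
b = 1
y = b
v = 8
return z

Derivation:
Applying constant-fold statement-by-statement:
  [1] z = 1  (unchanged)
  [2] x = z * 0  -> x = 0
  [3] c = x - 0  -> c = x
  [4] b = 1 - 0  -> b = 1
  [5] y = b  (unchanged)
  [6] v = 5 + 3  -> v = 8
  [7] return z  (unchanged)
Result (7 stmts):
  z = 1
  x = 0
  c = x
  b = 1
  y = b
  v = 8
  return z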